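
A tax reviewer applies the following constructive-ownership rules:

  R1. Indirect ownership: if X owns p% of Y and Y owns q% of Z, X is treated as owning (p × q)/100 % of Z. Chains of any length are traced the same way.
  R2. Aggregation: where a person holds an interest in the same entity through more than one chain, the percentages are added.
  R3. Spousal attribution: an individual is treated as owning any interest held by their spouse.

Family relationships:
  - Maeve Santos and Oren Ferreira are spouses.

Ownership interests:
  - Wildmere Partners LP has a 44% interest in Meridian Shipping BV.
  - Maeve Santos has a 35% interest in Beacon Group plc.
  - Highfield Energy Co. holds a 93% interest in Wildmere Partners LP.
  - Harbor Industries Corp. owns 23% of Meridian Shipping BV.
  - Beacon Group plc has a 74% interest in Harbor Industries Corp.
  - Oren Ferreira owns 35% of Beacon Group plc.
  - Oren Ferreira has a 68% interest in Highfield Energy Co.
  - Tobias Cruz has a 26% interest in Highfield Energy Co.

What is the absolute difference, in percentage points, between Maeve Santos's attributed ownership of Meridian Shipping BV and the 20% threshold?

19.7396

By spousal attribution (R3), Maeve Santos is treated as also owning Oren Ferreira's interest in Beacon Group plc, giving 35% + 35% = 70%.
By spousal attribution (R3), Maeve Santos is treated as owning Oren Ferreira's 68% interest in Highfield Energy Co.
Chain via Beacon Group plc → Harbor Industries Corp. (R1): 70% × 74% × 23% = 11.914% of Meridian Shipping BV.
Chain via Highfield Energy Co. → Wildmere Partners LP (R1): 68% × 93% × 44% = 27.8256% of Meridian Shipping BV.
Aggregating (R2): 11.914% + 27.8256% = 39.7396%.
39.7396% exceeds the 20% threshold by 19.7396 percentage points.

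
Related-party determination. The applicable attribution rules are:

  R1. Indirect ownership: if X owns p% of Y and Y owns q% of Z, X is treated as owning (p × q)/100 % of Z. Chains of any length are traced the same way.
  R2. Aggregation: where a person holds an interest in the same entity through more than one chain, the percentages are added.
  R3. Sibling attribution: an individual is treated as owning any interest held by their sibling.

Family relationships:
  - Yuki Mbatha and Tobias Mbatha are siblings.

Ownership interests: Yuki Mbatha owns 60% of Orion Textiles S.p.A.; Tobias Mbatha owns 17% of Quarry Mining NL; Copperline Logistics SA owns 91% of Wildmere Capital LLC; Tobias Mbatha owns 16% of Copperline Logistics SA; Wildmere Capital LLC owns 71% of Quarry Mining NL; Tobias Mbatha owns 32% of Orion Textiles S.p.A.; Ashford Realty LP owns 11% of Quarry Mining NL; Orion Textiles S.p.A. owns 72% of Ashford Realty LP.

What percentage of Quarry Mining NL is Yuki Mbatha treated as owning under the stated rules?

34.624%

By sibling attribution (R3), Yuki Mbatha is treated as also owning Tobias Mbatha's interest in Orion Textiles S.p.A, giving 60% + 32% = 92%.
By sibling attribution (R3), Yuki Mbatha is treated as owning Tobias Mbatha's 16% interest in Copperline Logistics SA.
By sibling attribution (R3), Yuki Mbatha is treated as owning Tobias Mbatha's 17% interest in Quarry Mining NL.
Chain via Orion Textiles S.p.A. → Ashford Realty LP (R1): 92% × 72% × 11% = 7.2864% of Quarry Mining NL.
Chain via Copperline Logistics SA → Wildmere Capital LLC (R1): 16% × 91% × 71% = 10.3376% of Quarry Mining NL.
Direct interest in Quarry Mining NL: 17%.
Aggregating (R2): 7.2864% + 10.3376% + 17% = 34.624%.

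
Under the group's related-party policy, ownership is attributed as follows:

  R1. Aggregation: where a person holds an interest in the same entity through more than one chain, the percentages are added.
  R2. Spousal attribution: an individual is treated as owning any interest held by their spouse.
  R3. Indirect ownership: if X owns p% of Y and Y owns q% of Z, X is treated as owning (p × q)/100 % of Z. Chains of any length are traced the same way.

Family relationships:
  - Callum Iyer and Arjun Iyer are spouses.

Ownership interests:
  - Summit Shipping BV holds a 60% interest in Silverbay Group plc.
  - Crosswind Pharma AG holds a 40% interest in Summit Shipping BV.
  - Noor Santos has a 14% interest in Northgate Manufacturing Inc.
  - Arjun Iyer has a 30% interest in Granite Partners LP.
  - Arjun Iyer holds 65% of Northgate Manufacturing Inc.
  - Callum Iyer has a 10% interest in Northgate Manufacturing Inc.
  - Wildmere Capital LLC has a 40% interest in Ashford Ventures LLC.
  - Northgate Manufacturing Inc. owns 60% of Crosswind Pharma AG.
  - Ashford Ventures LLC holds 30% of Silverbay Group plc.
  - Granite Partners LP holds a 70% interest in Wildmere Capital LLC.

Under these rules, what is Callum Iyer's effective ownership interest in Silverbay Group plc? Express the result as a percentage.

By spousal attribution (R2), Callum Iyer is treated as also owning Arjun Iyer's interest in Northgate Manufacturing Inc, giving 10% + 65% = 75%.
By spousal attribution (R2), Callum Iyer is treated as owning Arjun Iyer's 30% interest in Granite Partners LP.
Chain via Northgate Manufacturing Inc. → Crosswind Pharma AG → Summit Shipping BV (R3): 75% × 60% × 40% × 60% = 10.8% of Silverbay Group plc.
Chain via Granite Partners LP → Wildmere Capital LLC → Ashford Ventures LLC (R3): 30% × 70% × 40% × 30% = 2.52% of Silverbay Group plc.
Aggregating (R1): 10.8% + 2.52% = 13.32%.

13.32%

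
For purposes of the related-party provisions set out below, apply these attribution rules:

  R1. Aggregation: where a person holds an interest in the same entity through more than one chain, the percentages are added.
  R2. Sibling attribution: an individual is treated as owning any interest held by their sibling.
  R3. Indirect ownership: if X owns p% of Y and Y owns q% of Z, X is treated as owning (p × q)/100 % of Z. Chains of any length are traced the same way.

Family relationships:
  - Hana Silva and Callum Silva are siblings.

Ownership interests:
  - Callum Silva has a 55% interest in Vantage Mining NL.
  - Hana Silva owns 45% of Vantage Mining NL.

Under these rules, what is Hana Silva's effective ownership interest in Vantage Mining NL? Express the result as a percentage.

100%

By sibling attribution (R2), Hana Silva is treated as also owning Callum Silva's interest in Vantage Mining NL, giving 45% + 55% = 100%.
Direct interest in Vantage Mining NL: 100%.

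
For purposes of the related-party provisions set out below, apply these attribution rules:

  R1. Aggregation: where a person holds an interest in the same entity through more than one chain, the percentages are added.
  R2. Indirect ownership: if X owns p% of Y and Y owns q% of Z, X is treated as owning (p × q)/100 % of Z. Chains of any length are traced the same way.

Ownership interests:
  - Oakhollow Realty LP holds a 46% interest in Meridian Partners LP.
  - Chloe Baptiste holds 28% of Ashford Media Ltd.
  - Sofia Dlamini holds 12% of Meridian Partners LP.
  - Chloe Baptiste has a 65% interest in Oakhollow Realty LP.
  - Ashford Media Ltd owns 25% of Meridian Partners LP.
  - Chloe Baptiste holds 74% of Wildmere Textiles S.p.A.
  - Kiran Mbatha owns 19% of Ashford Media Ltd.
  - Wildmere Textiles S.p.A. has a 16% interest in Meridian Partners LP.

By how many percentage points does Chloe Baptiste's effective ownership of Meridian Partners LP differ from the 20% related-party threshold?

28.74

Chain via Oakhollow Realty LP (R2): 65% × 46% = 29.9% of Meridian Partners LP.
Chain via Wildmere Textiles S.p.A. (R2): 74% × 16% = 11.84% of Meridian Partners LP.
Chain via Ashford Media Ltd (R2): 28% × 25% = 7% of Meridian Partners LP.
Aggregating (R1): 29.9% + 11.84% + 7% = 48.74%.
48.74% exceeds the 20% threshold by 28.74 percentage points.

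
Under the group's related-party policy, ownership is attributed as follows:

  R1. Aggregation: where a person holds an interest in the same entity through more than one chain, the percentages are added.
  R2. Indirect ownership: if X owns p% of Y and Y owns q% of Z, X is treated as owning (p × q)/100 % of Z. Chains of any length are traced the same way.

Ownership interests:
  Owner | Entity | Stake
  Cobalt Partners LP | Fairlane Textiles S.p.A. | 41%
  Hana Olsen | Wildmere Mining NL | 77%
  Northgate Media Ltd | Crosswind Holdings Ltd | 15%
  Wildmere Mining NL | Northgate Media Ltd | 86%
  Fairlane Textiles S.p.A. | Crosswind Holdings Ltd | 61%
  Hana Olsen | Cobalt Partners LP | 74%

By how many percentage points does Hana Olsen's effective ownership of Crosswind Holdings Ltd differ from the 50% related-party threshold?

21.5596

Chain via Wildmere Mining NL → Northgate Media Ltd (R2): 77% × 86% × 15% = 9.933% of Crosswind Holdings Ltd.
Chain via Cobalt Partners LP → Fairlane Textiles S.p.A. (R2): 74% × 41% × 61% = 18.5074% of Crosswind Holdings Ltd.
Aggregating (R1): 9.933% + 18.5074% = 28.4404%.
28.4404% falls short of the 50% threshold by 21.5596 percentage points.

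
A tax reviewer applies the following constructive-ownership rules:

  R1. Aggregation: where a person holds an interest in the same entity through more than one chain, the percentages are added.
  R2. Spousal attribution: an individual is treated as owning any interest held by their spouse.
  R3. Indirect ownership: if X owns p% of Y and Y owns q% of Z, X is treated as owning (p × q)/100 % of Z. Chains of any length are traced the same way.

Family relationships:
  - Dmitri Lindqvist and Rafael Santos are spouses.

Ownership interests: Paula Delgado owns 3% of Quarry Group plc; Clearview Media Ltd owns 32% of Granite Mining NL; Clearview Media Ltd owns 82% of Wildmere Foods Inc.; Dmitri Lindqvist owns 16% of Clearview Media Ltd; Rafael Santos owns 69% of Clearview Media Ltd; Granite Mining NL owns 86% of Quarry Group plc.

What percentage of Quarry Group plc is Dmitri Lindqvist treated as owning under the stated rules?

23.392%

By spousal attribution (R2), Dmitri Lindqvist is treated as also owning Rafael Santos's interest in Clearview Media Ltd, giving 16% + 69% = 85%.
Chain via Clearview Media Ltd → Granite Mining NL (R3): 85% × 32% × 86% = 23.392% of Quarry Group plc.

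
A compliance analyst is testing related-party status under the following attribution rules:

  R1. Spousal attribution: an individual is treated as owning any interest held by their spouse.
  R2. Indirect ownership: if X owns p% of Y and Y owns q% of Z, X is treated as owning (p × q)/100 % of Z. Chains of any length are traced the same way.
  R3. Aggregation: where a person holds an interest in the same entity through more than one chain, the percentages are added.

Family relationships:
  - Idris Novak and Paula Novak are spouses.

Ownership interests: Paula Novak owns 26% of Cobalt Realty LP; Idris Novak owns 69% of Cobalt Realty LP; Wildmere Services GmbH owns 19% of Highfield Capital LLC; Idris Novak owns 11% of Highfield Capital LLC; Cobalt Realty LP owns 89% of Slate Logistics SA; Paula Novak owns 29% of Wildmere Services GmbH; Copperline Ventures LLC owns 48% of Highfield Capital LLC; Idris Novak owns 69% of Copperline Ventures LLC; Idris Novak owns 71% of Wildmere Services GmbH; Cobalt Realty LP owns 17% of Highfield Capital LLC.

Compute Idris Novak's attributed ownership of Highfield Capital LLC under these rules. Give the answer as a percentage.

79.27%

By spousal attribution (R1), Idris Novak is treated as also owning Paula Novak's interest in Wildmere Services GmbH, giving 71% + 29% = 100%.
By spousal attribution (R1), Idris Novak is treated as also owning Paula Novak's interest in Cobalt Realty LP, giving 69% + 26% = 95%.
Chain via Wildmere Services GmbH (R2): 100% × 19% = 19% of Highfield Capital LLC.
Chain via Cobalt Realty LP (R2): 95% × 17% = 16.15% of Highfield Capital LLC.
Chain via Copperline Ventures LLC (R2): 69% × 48% = 33.12% of Highfield Capital LLC.
Direct interest in Highfield Capital LLC: 11%.
Aggregating (R3): 19% + 16.15% + 33.12% + 11% = 79.27%.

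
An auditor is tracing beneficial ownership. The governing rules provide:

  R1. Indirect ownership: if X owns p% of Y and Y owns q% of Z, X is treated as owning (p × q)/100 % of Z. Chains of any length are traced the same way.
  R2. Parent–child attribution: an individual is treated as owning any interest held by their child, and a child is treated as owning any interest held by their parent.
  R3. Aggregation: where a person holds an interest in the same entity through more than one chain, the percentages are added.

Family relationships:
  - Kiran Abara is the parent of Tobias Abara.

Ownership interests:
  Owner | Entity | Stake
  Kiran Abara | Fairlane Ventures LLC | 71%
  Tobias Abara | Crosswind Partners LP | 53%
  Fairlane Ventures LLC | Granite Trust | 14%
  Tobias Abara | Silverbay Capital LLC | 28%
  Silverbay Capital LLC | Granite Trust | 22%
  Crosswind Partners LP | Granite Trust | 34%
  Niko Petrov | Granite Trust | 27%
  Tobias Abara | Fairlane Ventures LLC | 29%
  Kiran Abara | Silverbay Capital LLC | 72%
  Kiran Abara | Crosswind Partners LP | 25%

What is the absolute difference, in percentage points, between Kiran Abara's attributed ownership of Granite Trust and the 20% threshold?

42.52

By parent–child attribution (R2), Kiran Abara is treated as also owning Tobias Abara's interest in Silverbay Capital LLC, giving 72% + 28% = 100%.
By parent–child attribution (R2), Kiran Abara is treated as also owning Tobias Abara's interest in Fairlane Ventures LLC, giving 71% + 29% = 100%.
By parent–child attribution (R2), Kiran Abara is treated as also owning Tobias Abara's interest in Crosswind Partners LP, giving 25% + 53% = 78%.
Chain via Silverbay Capital LLC (R1): 100% × 22% = 22% of Granite Trust.
Chain via Fairlane Ventures LLC (R1): 100% × 14% = 14% of Granite Trust.
Chain via Crosswind Partners LP (R1): 78% × 34% = 26.52% of Granite Trust.
Aggregating (R3): 22% + 14% + 26.52% = 62.52%.
62.52% exceeds the 20% threshold by 42.52 percentage points.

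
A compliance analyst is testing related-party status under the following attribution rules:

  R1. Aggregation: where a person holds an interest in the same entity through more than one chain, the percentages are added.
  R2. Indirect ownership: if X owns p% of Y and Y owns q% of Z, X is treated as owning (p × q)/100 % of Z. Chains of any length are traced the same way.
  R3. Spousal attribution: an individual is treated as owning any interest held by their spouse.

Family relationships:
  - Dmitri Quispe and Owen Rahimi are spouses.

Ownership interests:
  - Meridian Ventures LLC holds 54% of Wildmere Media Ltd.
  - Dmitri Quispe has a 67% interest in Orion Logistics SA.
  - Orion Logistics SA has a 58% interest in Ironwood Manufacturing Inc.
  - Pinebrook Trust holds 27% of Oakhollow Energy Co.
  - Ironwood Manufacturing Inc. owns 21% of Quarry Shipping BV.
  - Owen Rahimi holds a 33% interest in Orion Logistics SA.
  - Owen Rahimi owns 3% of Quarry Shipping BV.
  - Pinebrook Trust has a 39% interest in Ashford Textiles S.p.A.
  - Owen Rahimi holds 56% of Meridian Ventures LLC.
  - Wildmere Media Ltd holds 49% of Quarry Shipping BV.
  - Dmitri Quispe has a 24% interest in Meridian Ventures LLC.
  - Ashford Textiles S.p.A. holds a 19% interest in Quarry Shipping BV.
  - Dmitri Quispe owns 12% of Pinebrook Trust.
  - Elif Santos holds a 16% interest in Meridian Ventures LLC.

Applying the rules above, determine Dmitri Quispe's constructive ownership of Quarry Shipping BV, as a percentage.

By spousal attribution (R3), Dmitri Quispe is treated as also owning Owen Rahimi's interest in Orion Logistics SA, giving 67% + 33% = 100%.
By spousal attribution (R3), Dmitri Quispe is treated as also owning Owen Rahimi's interest in Meridian Ventures LLC, giving 24% + 56% = 80%.
By spousal attribution (R3), Dmitri Quispe is treated as owning Owen Rahimi's 3% interest in Quarry Shipping BV.
Chain via Pinebrook Trust → Ashford Textiles S.p.A. (R2): 12% × 39% × 19% = 0.8892% of Quarry Shipping BV.
Chain via Orion Logistics SA → Ironwood Manufacturing Inc. (R2): 100% × 58% × 21% = 12.18% of Quarry Shipping BV.
Chain via Meridian Ventures LLC → Wildmere Media Ltd (R2): 80% × 54% × 49% = 21.168% of Quarry Shipping BV.
Direct interest in Quarry Shipping BV: 3%.
Aggregating (R1): 0.8892% + 12.18% + 21.168% + 3% = 37.2372%.

37.2372%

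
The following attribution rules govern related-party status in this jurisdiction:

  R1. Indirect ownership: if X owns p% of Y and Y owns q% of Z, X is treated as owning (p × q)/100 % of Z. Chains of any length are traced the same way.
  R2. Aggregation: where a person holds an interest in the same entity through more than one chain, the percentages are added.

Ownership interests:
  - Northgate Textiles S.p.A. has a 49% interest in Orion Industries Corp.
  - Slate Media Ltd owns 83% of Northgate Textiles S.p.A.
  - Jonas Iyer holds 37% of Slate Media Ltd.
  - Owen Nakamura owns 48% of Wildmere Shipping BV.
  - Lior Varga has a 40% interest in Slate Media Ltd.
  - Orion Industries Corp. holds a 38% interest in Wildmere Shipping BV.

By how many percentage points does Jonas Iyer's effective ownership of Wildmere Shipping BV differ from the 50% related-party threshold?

Chain via Slate Media Ltd → Northgate Textiles S.p.A. → Orion Industries Corp. (R1): 37% × 83% × 49% × 38% = 5.718202% of Wildmere Shipping BV.
5.718202% falls short of the 50% threshold by 44.281798 percentage points.

44.281798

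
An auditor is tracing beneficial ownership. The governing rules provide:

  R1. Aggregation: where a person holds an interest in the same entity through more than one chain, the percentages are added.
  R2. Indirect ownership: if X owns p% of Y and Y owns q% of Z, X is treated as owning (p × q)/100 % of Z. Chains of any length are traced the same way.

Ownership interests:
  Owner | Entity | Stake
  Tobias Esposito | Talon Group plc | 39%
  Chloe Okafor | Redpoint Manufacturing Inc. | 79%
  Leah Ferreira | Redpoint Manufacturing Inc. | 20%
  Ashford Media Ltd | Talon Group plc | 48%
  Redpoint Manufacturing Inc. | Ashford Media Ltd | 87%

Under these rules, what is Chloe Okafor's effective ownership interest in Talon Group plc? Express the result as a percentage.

32.9904%

Chain via Redpoint Manufacturing Inc. → Ashford Media Ltd (R2): 79% × 87% × 48% = 32.9904% of Talon Group plc.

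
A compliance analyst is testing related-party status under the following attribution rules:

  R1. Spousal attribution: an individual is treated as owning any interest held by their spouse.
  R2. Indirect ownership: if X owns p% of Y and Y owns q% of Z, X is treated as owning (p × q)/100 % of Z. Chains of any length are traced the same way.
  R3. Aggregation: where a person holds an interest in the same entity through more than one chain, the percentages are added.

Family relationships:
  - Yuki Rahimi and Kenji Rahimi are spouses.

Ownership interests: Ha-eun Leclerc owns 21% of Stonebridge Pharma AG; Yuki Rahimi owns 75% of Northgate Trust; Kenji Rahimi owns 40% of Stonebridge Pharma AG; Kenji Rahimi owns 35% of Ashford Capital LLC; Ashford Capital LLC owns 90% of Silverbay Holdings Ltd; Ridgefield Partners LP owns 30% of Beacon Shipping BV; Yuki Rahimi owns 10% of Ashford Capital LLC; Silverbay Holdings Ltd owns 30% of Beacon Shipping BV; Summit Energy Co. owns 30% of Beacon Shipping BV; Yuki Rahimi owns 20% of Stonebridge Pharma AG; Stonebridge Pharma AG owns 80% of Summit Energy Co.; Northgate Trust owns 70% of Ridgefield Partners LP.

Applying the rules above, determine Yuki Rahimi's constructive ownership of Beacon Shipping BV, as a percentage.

By spousal attribution (R1), Yuki Rahimi is treated as also owning Kenji Rahimi's interest in Ashford Capital LLC, giving 10% + 35% = 45%.
By spousal attribution (R1), Yuki Rahimi is treated as also owning Kenji Rahimi's interest in Stonebridge Pharma AG, giving 20% + 40% = 60%.
Chain via Ashford Capital LLC → Silverbay Holdings Ltd (R2): 45% × 90% × 30% = 12.15% of Beacon Shipping BV.
Chain via Stonebridge Pharma AG → Summit Energy Co. (R2): 60% × 80% × 30% = 14.4% of Beacon Shipping BV.
Chain via Northgate Trust → Ridgefield Partners LP (R2): 75% × 70% × 30% = 15.75% of Beacon Shipping BV.
Aggregating (R3): 12.15% + 14.4% + 15.75% = 42.3%.

42.3%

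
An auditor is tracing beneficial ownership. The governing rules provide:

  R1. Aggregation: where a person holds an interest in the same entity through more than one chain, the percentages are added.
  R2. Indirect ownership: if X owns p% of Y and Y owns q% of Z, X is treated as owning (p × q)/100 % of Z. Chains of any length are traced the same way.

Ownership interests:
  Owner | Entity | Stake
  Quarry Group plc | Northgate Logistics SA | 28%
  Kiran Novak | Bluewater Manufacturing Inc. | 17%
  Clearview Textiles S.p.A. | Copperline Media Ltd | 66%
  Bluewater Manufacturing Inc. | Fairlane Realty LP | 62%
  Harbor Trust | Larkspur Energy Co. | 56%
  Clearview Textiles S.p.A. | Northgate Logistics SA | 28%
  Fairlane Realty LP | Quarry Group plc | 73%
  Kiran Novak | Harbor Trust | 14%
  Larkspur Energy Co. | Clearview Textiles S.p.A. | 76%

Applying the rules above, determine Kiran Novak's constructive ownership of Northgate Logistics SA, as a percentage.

Chain via Bluewater Manufacturing Inc. → Fairlane Realty LP → Quarry Group plc (R2): 17% × 62% × 73% × 28% = 2.154376% of Northgate Logistics SA.
Chain via Harbor Trust → Larkspur Energy Co. → Clearview Textiles S.p.A. (R2): 14% × 56% × 76% × 28% = 1.668352% of Northgate Logistics SA.
Aggregating (R1): 2.154376% + 1.668352% = 3.822728%.

3.822728%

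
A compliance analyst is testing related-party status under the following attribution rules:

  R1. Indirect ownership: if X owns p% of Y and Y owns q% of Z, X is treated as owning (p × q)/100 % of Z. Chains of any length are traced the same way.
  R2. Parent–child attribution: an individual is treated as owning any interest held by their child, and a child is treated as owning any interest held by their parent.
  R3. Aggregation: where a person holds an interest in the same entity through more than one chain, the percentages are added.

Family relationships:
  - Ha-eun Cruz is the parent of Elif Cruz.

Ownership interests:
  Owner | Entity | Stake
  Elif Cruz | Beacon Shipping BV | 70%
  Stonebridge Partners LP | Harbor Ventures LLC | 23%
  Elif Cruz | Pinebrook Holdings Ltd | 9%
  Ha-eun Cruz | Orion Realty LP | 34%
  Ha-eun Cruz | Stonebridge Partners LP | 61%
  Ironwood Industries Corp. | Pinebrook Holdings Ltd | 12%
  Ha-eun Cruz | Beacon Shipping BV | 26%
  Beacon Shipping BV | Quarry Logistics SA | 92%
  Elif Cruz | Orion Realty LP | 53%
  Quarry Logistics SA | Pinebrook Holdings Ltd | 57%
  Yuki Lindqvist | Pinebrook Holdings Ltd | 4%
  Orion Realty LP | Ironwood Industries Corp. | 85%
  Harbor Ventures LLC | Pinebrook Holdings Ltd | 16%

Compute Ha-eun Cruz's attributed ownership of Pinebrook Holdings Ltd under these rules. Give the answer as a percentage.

70.4612%

By parent–child attribution (R2), Ha-eun Cruz is treated as also owning Elif Cruz's interest in Orion Realty LP, giving 34% + 53% = 87%.
By parent–child attribution (R2), Ha-eun Cruz is treated as also owning Elif Cruz's interest in Beacon Shipping BV, giving 26% + 70% = 96%.
By parent–child attribution (R2), Ha-eun Cruz is treated as owning Elif Cruz's 9% interest in Pinebrook Holdings Ltd.
Chain via Orion Realty LP → Ironwood Industries Corp. (R1): 87% × 85% × 12% = 8.874% of Pinebrook Holdings Ltd.
Chain via Stonebridge Partners LP → Harbor Ventures LLC (R1): 61% × 23% × 16% = 2.2448% of Pinebrook Holdings Ltd.
Chain via Beacon Shipping BV → Quarry Logistics SA (R1): 96% × 92% × 57% = 50.3424% of Pinebrook Holdings Ltd.
Direct interest in Pinebrook Holdings Ltd: 9%.
Aggregating (R3): 8.874% + 2.2448% + 50.3424% + 9% = 70.4612%.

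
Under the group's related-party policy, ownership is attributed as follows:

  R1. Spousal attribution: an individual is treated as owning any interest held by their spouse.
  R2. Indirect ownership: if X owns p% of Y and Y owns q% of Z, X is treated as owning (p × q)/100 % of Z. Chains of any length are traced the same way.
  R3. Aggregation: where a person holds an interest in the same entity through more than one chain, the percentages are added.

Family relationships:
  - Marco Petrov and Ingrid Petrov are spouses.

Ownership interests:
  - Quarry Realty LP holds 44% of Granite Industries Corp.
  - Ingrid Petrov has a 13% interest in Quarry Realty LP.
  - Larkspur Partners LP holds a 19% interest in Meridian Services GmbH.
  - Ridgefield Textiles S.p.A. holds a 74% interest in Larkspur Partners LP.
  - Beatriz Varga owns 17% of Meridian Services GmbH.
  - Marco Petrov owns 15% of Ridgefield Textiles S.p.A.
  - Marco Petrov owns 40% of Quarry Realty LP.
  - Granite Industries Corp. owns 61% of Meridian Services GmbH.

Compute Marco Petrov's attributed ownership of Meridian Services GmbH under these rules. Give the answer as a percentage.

By spousal attribution (R1), Marco Petrov is treated as also owning Ingrid Petrov's interest in Quarry Realty LP, giving 40% + 13% = 53%.
Chain via Ridgefield Textiles S.p.A. → Larkspur Partners LP (R2): 15% × 74% × 19% = 2.109% of Meridian Services GmbH.
Chain via Quarry Realty LP → Granite Industries Corp. (R2): 53% × 44% × 61% = 14.2252% of Meridian Services GmbH.
Aggregating (R3): 2.109% + 14.2252% = 16.3342%.

16.3342%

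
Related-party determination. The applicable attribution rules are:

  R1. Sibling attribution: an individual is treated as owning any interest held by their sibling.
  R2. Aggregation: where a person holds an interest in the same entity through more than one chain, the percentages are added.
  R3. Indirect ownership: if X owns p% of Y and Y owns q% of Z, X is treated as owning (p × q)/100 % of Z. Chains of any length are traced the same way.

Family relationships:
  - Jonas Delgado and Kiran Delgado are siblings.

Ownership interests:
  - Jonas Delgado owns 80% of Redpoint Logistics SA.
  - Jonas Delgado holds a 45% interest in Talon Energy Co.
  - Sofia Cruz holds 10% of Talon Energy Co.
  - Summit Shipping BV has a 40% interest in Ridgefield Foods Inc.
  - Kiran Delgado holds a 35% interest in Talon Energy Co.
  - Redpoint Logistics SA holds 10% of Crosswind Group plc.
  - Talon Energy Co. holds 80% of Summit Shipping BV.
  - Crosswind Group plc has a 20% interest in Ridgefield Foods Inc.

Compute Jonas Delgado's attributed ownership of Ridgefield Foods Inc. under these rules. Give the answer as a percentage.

By sibling attribution (R1), Jonas Delgado is treated as also owning Kiran Delgado's interest in Talon Energy Co, giving 45% + 35% = 80%.
Chain via Redpoint Logistics SA → Crosswind Group plc (R3): 80% × 10% × 20% = 1.6% of Ridgefield Foods Inc.
Chain via Talon Energy Co. → Summit Shipping BV (R3): 80% × 80% × 40% = 25.6% of Ridgefield Foods Inc.
Aggregating (R2): 1.6% + 25.6% = 27.2%.

27.2%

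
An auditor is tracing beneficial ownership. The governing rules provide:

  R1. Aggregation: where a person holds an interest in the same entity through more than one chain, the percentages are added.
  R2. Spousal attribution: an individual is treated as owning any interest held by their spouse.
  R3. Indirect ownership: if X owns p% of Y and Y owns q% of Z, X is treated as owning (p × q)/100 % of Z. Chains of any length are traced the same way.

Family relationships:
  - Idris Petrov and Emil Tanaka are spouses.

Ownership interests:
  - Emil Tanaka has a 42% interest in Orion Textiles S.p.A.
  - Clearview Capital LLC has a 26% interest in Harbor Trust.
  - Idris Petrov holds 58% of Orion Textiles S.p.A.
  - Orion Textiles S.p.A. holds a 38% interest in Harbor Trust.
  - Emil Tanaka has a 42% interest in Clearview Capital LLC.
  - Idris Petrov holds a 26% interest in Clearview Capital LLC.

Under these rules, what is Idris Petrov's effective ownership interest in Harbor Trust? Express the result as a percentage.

55.68%

By spousal attribution (R2), Idris Petrov is treated as also owning Emil Tanaka's interest in Orion Textiles S.p.A, giving 58% + 42% = 100%.
By spousal attribution (R2), Idris Petrov is treated as also owning Emil Tanaka's interest in Clearview Capital LLC, giving 26% + 42% = 68%.
Chain via Orion Textiles S.p.A. (R3): 100% × 38% = 38% of Harbor Trust.
Chain via Clearview Capital LLC (R3): 68% × 26% = 17.68% of Harbor Trust.
Aggregating (R1): 38% + 17.68% = 55.68%.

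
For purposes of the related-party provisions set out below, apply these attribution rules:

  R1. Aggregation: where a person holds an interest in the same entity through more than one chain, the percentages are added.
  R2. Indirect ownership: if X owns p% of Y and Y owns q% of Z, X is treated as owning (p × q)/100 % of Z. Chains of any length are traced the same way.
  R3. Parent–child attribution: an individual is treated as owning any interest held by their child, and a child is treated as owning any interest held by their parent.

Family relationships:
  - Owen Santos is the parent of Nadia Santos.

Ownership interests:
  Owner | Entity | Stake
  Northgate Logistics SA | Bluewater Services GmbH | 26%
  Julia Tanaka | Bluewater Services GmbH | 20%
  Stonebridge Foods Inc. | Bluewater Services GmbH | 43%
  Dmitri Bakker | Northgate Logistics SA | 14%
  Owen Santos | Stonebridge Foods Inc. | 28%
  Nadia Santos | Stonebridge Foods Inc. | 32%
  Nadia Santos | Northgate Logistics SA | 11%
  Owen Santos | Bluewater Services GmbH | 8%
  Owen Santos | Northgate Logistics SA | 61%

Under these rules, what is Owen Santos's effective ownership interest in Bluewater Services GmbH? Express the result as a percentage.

By parent–child attribution (R3), Owen Santos is treated as also owning Nadia Santos's interest in Stonebridge Foods Inc, giving 28% + 32% = 60%.
By parent–child attribution (R3), Owen Santos is treated as also owning Nadia Santos's interest in Northgate Logistics SA, giving 61% + 11% = 72%.
Chain via Stonebridge Foods Inc. (R2): 60% × 43% = 25.8% of Bluewater Services GmbH.
Chain via Northgate Logistics SA (R2): 72% × 26% = 18.72% of Bluewater Services GmbH.
Direct interest in Bluewater Services GmbH: 8%.
Aggregating (R1): 25.8% + 18.72% + 8% = 52.52%.

52.52%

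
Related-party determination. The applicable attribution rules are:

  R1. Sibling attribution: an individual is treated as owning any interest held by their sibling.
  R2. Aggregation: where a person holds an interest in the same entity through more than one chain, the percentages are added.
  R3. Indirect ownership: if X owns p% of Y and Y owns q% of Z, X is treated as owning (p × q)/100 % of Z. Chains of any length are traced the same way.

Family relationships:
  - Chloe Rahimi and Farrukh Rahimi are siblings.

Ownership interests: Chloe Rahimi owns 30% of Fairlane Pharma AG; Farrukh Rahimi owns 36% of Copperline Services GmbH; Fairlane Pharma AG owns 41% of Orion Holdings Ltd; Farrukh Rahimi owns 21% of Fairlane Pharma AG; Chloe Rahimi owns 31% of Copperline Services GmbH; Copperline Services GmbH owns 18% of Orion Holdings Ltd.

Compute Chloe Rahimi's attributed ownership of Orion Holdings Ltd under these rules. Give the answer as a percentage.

32.97%

By sibling attribution (R1), Chloe Rahimi is treated as also owning Farrukh Rahimi's interest in Fairlane Pharma AG, giving 30% + 21% = 51%.
By sibling attribution (R1), Chloe Rahimi is treated as also owning Farrukh Rahimi's interest in Copperline Services GmbH, giving 31% + 36% = 67%.
Chain via Fairlane Pharma AG (R3): 51% × 41% = 20.91% of Orion Holdings Ltd.
Chain via Copperline Services GmbH (R3): 67% × 18% = 12.06% of Orion Holdings Ltd.
Aggregating (R2): 20.91% + 12.06% = 32.97%.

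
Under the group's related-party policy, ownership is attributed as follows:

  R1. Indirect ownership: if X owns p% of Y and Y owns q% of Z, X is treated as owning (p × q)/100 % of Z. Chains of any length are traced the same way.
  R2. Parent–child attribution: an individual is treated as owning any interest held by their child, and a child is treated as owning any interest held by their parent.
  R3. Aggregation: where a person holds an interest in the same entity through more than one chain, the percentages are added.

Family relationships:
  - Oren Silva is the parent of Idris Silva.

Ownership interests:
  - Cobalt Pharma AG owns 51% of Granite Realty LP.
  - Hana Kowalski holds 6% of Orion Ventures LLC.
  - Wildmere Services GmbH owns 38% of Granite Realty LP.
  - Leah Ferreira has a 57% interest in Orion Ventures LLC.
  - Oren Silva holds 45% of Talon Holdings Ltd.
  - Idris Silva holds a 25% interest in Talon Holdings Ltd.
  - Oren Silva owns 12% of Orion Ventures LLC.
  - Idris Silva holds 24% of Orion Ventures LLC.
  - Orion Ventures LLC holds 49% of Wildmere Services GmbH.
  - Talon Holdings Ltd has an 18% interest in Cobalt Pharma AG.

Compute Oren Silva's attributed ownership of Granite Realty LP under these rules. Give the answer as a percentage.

13.1292%

By parent–child attribution (R2), Oren Silva is treated as also owning Idris Silva's interest in Talon Holdings Ltd, giving 45% + 25% = 70%.
By parent–child attribution (R2), Oren Silva is treated as also owning Idris Silva's interest in Orion Ventures LLC, giving 12% + 24% = 36%.
Chain via Talon Holdings Ltd → Cobalt Pharma AG (R1): 70% × 18% × 51% = 6.426% of Granite Realty LP.
Chain via Orion Ventures LLC → Wildmere Services GmbH (R1): 36% × 49% × 38% = 6.7032% of Granite Realty LP.
Aggregating (R3): 6.426% + 6.7032% = 13.1292%.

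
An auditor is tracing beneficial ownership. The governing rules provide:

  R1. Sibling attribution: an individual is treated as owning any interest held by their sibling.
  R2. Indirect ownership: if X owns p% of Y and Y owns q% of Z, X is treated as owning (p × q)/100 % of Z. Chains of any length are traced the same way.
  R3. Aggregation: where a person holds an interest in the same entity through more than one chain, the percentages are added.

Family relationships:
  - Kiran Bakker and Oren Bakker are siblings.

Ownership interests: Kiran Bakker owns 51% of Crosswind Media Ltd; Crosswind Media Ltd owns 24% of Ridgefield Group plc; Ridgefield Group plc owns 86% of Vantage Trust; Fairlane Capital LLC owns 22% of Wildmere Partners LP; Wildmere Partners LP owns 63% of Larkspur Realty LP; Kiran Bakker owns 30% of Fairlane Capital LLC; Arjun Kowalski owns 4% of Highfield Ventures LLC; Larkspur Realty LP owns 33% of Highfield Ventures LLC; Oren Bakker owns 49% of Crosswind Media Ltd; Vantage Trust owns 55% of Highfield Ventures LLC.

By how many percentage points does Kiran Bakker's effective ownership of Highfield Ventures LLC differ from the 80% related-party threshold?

By sibling attribution (R1), Kiran Bakker is treated as also owning Oren Bakker's interest in Crosswind Media Ltd, giving 51% + 49% = 100%.
Chain via Fairlane Capital LLC → Wildmere Partners LP → Larkspur Realty LP (R2): 30% × 22% × 63% × 33% = 1.37214% of Highfield Ventures LLC.
Chain via Crosswind Media Ltd → Ridgefield Group plc → Vantage Trust (R2): 100% × 24% × 86% × 55% = 11.352% of Highfield Ventures LLC.
Aggregating (R3): 1.37214% + 11.352% = 12.72414%.
12.72414% falls short of the 80% threshold by 67.27586 percentage points.

67.27586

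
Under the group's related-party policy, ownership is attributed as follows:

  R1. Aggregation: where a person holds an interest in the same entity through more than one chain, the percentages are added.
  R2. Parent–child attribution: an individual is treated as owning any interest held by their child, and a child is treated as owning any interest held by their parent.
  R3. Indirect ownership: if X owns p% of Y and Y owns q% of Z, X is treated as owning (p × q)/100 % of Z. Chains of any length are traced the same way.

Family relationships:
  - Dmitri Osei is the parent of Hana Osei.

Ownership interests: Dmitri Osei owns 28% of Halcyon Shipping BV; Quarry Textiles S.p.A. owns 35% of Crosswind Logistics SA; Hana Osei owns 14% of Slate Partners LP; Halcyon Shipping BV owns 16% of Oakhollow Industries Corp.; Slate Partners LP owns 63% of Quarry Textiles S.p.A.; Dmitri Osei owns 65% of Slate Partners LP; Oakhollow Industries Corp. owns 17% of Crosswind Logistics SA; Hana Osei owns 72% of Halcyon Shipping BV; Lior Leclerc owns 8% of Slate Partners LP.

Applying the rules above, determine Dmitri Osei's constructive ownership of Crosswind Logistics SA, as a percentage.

By parent–child attribution (R2), Dmitri Osei is treated as also owning Hana Osei's interest in Halcyon Shipping BV, giving 28% + 72% = 100%.
By parent–child attribution (R2), Dmitri Osei is treated as also owning Hana Osei's interest in Slate Partners LP, giving 65% + 14% = 79%.
Chain via Halcyon Shipping BV → Oakhollow Industries Corp. (R3): 100% × 16% × 17% = 2.72% of Crosswind Logistics SA.
Chain via Slate Partners LP → Quarry Textiles S.p.A. (R3): 79% × 63% × 35% = 17.4195% of Crosswind Logistics SA.
Aggregating (R1): 2.72% + 17.4195% = 20.1395%.

20.1395%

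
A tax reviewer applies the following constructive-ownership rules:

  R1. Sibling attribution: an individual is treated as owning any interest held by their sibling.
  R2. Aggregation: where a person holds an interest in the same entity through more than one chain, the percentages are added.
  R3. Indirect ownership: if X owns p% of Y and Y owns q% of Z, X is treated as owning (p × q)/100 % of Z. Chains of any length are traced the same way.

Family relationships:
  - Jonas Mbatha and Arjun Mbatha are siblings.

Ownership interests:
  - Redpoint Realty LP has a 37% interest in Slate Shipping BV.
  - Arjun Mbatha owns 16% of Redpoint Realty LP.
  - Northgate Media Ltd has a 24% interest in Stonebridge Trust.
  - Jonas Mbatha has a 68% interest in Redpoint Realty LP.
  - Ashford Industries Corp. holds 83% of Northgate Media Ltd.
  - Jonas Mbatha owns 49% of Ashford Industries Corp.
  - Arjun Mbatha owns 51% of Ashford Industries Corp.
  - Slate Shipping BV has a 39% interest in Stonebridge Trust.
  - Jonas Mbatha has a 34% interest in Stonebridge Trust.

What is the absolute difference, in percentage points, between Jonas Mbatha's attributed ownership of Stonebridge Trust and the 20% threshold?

46.0412

By sibling attribution (R1), Jonas Mbatha is treated as also owning Arjun Mbatha's interest in Redpoint Realty LP, giving 68% + 16% = 84%.
By sibling attribution (R1), Jonas Mbatha is treated as also owning Arjun Mbatha's interest in Ashford Industries Corp, giving 49% + 51% = 100%.
Chain via Redpoint Realty LP → Slate Shipping BV (R3): 84% × 37% × 39% = 12.1212% of Stonebridge Trust.
Chain via Ashford Industries Corp. → Northgate Media Ltd (R3): 100% × 83% × 24% = 19.92% of Stonebridge Trust.
Direct interest in Stonebridge Trust: 34%.
Aggregating (R2): 12.1212% + 19.92% + 34% = 66.0412%.
66.0412% exceeds the 20% threshold by 46.0412 percentage points.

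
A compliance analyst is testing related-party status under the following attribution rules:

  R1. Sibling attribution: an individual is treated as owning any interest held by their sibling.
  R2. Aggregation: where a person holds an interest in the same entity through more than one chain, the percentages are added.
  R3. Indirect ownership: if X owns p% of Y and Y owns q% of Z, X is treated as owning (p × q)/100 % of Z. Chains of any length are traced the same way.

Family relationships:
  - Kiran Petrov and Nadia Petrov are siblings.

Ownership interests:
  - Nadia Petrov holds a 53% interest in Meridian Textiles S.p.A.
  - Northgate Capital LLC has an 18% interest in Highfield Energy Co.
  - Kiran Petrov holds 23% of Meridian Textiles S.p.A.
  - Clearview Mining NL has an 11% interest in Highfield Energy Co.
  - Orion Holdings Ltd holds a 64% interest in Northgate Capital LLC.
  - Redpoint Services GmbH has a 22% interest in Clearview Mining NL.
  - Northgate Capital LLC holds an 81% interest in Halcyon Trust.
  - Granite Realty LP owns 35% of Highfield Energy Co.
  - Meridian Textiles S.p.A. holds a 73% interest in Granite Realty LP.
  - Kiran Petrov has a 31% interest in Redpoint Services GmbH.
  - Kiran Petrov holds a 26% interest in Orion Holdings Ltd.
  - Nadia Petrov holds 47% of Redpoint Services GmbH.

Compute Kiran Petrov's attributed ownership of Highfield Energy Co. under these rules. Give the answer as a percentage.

By sibling attribution (R1), Kiran Petrov is treated as also owning Nadia Petrov's interest in Meridian Textiles S.p.A, giving 23% + 53% = 76%.
By sibling attribution (R1), Kiran Petrov is treated as also owning Nadia Petrov's interest in Redpoint Services GmbH, giving 31% + 47% = 78%.
Chain via Meridian Textiles S.p.A. → Granite Realty LP (R3): 76% × 73% × 35% = 19.418% of Highfield Energy Co.
Chain via Redpoint Services GmbH → Clearview Mining NL (R3): 78% × 22% × 11% = 1.8876% of Highfield Energy Co.
Chain via Orion Holdings Ltd → Northgate Capital LLC (R3): 26% × 64% × 18% = 2.9952% of Highfield Energy Co.
Aggregating (R2): 19.418% + 1.8876% + 2.9952% = 24.3008%.

24.3008%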